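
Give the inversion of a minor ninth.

First reduce the compound minor ninth to its simple form, a minor second.
Interval numbers invert to sum to nine: 2 + 7 = 9, so a second inverts to a seventh.
The quality also flips — minor becomes major — giving a major seventh.

M7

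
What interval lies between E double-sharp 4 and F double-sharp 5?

E to F spans two letter names (E-F), plus an octave, so the interval is some kind of ninth.
At 13 semitones, E##4→F##5 falls one short of a major ninth: minor.
(Equivalently, a compound minor second: a minor second plus an octave.)

minor ninth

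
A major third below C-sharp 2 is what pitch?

Three letter names down from C: A.
Moving 4 semitones down from C#2 (the size of a major third) reaches A1.

A 1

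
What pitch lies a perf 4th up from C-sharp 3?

F-sharp 3

The fourth takes the letter from C up to F.
Moving 5 semitones up from C#3 (the size of a perfect fourth) reaches F#3.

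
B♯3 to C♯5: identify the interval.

B to C spans two letter names (B-C), plus an octave — that makes it a ninth of some quality.
At 13 semitones, B#3→C#5 falls one short of a major ninth: minor.
(Equivalently, a compound minor second: a minor second plus an octave.)

minor ninth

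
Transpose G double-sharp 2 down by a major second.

The second takes the letter from G down to F.
A major second spans 2 semitones, so from G##2 the target pitch is F##2.

F double-sharp 2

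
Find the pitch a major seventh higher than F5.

E6

Seven letter names up from F: E.
A major seventh is 11 semitones; 11 semitones up from F5 gives E6.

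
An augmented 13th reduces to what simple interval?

Subtracting seven from the interval number removes an octave: 13 − 7 = 6.
That makes an augmented thirteenth a compound augmented sixth — an octave plus an augmented sixth.

A6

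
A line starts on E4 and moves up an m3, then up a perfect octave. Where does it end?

G5

Up a minor third from E4: G4 (3 semitones up).
G4 up a perfect octave → G5 (12 semitones).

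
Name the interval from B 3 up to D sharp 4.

major third

B to D spans three letter names (B-C-D) — that makes it a third of some quality.
The major third spans 4 semitones, and B3 to D#4 is exactly 4 semitones — so this is a major third.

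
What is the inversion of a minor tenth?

major sixth

First reduce the compound minor tenth to its simple form, a minor third.
Interval numbers invert to sum to nine: 3 + 6 = 9, so a third inverts to a sixth.
And minor becomes major under inversion, so we get a major sixth.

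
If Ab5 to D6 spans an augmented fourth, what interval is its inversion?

Inverted interval numbers add to nine, so a fourth pairs with a fifth (4 + 5 = 9).
Quality inverts too: augmented becomes diminished. That makes the inversion a diminished fifth.

d5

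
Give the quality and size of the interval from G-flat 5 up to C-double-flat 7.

diminished eleventh

G to C spans four letter names (G-A-B-C), plus an octave, so the interval is some kind of eleventh.
A perfect eleventh would be 17 semitones; Gb5 to Cbb7 is 16, one semitone narrower, so the interval is diminished.
(Equivalently, a compound diminished fourth: a diminished fourth plus an octave.)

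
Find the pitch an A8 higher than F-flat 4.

F 5

The letter stays F (same as the start), shifted an octave up.
An augmented octave is 13 semitones; 13 semitones up from Fb4 gives F5.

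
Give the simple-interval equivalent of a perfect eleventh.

perfect fourth

Each octave removed subtracts seven from the number: 11 − 7 = 4.
That makes a perfect eleventh a compound perfect fourth — an octave plus a perfect fourth.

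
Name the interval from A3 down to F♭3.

Descending from A3 to Fb3 is the same interval as ascending Fb3 to A3.
F to A spans three letter names (F-G-A): a third.
The major third is 4 semitones; here we have 5, one semitone wider: augmented.

augmented third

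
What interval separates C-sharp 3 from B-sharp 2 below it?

Descending from C#3 to B#2 is the same interval as ascending B#2 to C#3.
B to C spans two letter names (B-C): a second.
B#2 to C#3 is 1 semitone, a half step short of the major second (2), so this is minor.

minor second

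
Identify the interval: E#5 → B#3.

Descending from E#5 to B#3 is the same interval as ascending B#3 to E#5.
B to E spans four letter names (B-C-D-E), plus an octave: an eleventh.
The perfect eleventh spans 17 semitones, and B#3 to E#5 is exactly 17 semitones — so this is a perfect eleventh.
(Equivalently, a compound perfect fourth: a perfect fourth plus an octave.)

perfect eleventh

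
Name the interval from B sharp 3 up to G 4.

diminished sixth

B to G spans six letter names (B-C-D-E-F-G): a sixth.
The major sixth is 9 semitones; here we have 7, two semitones narrower: diminished.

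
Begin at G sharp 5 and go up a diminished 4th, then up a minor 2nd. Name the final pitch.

G#5 up a diminished fourth → C6 (4 semitones).
Up a minor second from C6: Db6 (1 semitone up).

D flat 6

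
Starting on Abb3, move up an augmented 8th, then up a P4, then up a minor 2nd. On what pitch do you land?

Ebb5

Up an augmented octave from Abb3: Ab4 (13 semitones up).
Ab4 up a perfect fourth → Db5 (5 semitones).
Up a minor second from Db5: Ebb5 (1 semitone up).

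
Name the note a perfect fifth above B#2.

F##3

Five letter names up from B: F.
Moving 7 semitones up from B#2 (the size of a perfect fifth) reaches F##3.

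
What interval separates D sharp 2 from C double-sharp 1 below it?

Descending from D#2 to C##1 is the same interval as ascending C##1 to D#2.
C to D spans two letter names (C-D), plus an octave, so the interval is some kind of ninth.
At 13 semitones, C##1→D#2 falls one short of a major ninth: minor.
(Equivalently, a compound minor second: a minor second plus an octave.)

minor 9th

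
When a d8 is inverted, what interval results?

augmented unison

Interval numbers invert to sum to nine: 8 + 1 = 9, so an octave inverts to a unison.
Quality inverts too: diminished becomes augmented. That makes the inversion an augmented unison.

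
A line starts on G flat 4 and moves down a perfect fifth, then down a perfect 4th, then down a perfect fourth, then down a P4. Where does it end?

A flat 2

Down a perfect fifth from Gb4: Cb4 (7 semitones down).
A perfect fourth down from Cb4 is Gb3.
Down a perfect fourth from Gb3: Db3 (5 semitones down).
Down a perfect fourth from Db3: Ab2 (5 semitones down).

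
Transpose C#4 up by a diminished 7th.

Bb4

The seventh takes the letter from C up to B.
A diminished seventh spans 9 semitones, so from C#4 the target pitch is Bb4.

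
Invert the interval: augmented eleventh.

First reduce the compound augmented eleventh to its simple form, an augmented fourth.
Interval numbers invert to sum to nine: 4 + 5 = 9, so a fourth inverts to a fifth.
The quality also flips — augmented becomes diminished — giving a diminished fifth.

d5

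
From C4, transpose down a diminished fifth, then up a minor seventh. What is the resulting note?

E4

C4 down a diminished fifth → F#3 (6 semitones).
F#3 up a minor seventh → E4 (10 semitones).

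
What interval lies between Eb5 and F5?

M2

E to F spans two letter names (E-F) — that makes it a second of some quality.
Counting semitones, Eb5→F5 is 2, which is the major second.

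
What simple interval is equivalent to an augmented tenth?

Take out an octave (7 from the number): 10 − 7 = 3.
So an augmented tenth is an octave plus an augmented third. The quality is unchanged.

augmented third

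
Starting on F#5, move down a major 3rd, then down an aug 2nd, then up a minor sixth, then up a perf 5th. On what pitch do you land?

F#5 down a major third → D5 (4 semitones).
D5 down an augmented second → Cb5 (3 semitones).
Up a minor sixth from Cb5: Abb5 (8 semitones up).
A perfect fifth up from Abb5 is Ebb6.

Ebb6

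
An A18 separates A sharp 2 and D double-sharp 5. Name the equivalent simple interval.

Take out 2 octaves (14 from the number): 18 − 14 = 4.
That makes an augmented eighteenth a compound augmented fourth — 2 octaves plus an augmented fourth.

augmented fourth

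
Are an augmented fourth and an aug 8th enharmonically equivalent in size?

No

6 semitones (augmented fourth) vs 13 semitones (augmented octave): not equal.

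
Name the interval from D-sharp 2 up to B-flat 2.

diminished sixth

D to B spans six letter names (D-E-F-G-A-B) — that makes it a sixth of some quality.
D#2 to Bb2 spans 7 semitones — two semitones narrower than the major sixth (9) — giving a diminished sixth.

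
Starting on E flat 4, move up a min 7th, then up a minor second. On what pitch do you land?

E double-flat 5

A minor seventh up from Eb4 is Db5.
Db5 up a minor second → Ebb5 (1 semitone).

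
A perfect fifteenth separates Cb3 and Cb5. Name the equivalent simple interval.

Each octave removed subtracts seven from the number: 15 − 7 = 8.
So a perfect fifteenth is an octave plus a perfect octave. The quality is unchanged.

P8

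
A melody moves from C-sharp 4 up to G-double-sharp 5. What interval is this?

C to G spans five letter names (C-D-E-F-G), plus an octave: a twelfth.
The perfect twelfth is 19 semitones; here we have 20, one semitone wider: augmented.
(Equivalently, a compound augmented fifth: an augmented fifth plus an octave.)

augmented twelfth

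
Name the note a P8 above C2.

The letter stays C (same as the start), shifted an octave up.
Moving 12 semitones up from C2 (the size of a perfect octave) reaches C3.

C3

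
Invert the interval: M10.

minor sixth

First reduce the compound major tenth to its simple form, a major third.
Interval numbers invert to sum to nine: 3 + 6 = 9, so a third inverts to a sixth.
And major becomes minor under inversion, so we get a minor sixth.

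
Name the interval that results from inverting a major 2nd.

Inverted interval numbers add to nine, so a second pairs with a seventh (2 + 7 = 9).
And major becomes minor under inversion, so we get a minor seventh.

minor 7th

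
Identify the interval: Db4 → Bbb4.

minor sixth

D to B spans six letter names (D-E-F-G-A-B), so the interval is some kind of sixth.
At 8 semitones, Db4→Bbb4 falls one short of a major sixth: minor.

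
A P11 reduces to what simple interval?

P4

Each octave removed subtracts seven from the number: 11 − 7 = 4.
Quality carries through unchanged, so the simple form is a perfect fourth.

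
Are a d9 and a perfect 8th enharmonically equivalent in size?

Yes

A diminished ninth spans 12 semitones, and a perfect octave also spans 12 semitones — they're enharmonic.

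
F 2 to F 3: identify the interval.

F to F is the same letter name, plus an octave: an octave.
Counting semitones, F2→F3 is 12, which is the perfect octave.

perfect 8th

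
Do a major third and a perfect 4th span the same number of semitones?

No

A major third spans 4 semitones; a perfect fourth spans 5 semitones. They differ by 1.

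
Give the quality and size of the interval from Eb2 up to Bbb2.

E to B spans five letter names (E-F-G-A-B) — that makes it a fifth of some quality.
Eb2 to Bbb2 spans 6 semitones — one semitone narrower than the perfect fifth (7) — giving a diminished fifth.

d5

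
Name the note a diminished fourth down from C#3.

Four letter names down from C: G.
A diminished fourth is 4 semitones; 4 semitones down from C#3 gives G##2.

G##2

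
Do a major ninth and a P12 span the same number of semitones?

No

14 semitones (major ninth) vs 19 semitones (perfect twelfth): not equal.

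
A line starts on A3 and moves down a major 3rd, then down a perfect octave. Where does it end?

F2

Down a major third from A3: F3 (4 semitones down).
F3 down a perfect octave → F2 (12 semitones).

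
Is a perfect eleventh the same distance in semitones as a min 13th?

A perfect eleventh spans 17 semitones; a minor thirteenth spans 20 semitones. They differ by 3.

No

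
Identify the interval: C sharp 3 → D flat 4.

C to D spans two letter names (C-D), plus an octave, so the interval is some kind of ninth.
A major ninth would be 14 semitones; C#3 to Db4 is 12, two semitones narrower, so the interval is diminished.

diminished 9th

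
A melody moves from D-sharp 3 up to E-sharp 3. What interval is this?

M2

D to E spans two letter names (D-E): a second.
The major second spans 2 semitones, and D#3 to E#3 is exactly 2 semitones — so this is a major second.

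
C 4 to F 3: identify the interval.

P5

Descending from C4 to F3 is the same interval as ascending F3 to C4.
F to C spans five letter names (F-G-A-B-C): a fifth.
Counting semitones, F3→C4 is 7, which is the perfect fifth.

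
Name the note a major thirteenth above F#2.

D#4

Six letters up from F (plus an octave) reaches D.
A major thirteenth is 21 semitones; 21 semitones up from F#2 gives D#4.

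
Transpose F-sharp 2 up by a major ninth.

G-sharp 3

The ninth's letter: F up two letter names plus an octave → G.
A major ninth spans 14 semitones, so from F#2 the target pitch is G#3.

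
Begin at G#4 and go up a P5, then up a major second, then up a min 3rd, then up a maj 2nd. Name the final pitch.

G#4 up a perfect fifth → D#5 (7 semitones).
D#5 up a major second → E#5 (2 semitones).
A minor third up from E#5 is G#5.
Up a major second from G#5: A#5 (2 semitones up).

A#5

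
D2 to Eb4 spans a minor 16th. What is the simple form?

minor 2nd

Subtracting seven from the interval number removes an octave: 16 − 14 = 2.
Quality carries through unchanged, so the simple form is a minor second.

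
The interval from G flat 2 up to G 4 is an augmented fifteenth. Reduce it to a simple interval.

Subtracting seven from the interval number removes an octave: 15 − 7 = 8.
Quality carries through unchanged, so the simple form is an augmented octave.

A8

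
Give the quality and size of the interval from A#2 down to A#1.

perfect 8th

Descending from A#2 to A#1 is the same interval as ascending A#1 to A#2.
A to A is the same letter name, plus an octave: an octave.
The perfect octave spans 12 semitones, and A#1 to A#2 is exactly 12 semitones — so this is a perfect octave.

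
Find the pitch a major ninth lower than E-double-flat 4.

The ninth's letter: E down two letter names plus an octave → D.
Moving 14 semitones down from Ebb4 (the size of a major ninth) reaches Dbb3.

D-double-flat 3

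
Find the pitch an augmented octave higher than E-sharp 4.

E-double-sharp 5

An octave keeps the letter name E, an octave up from E.
An augmented octave is 13 semitones; 13 semitones up from E#4 gives E##5.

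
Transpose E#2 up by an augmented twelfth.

B##3

Counting five letter names plus an octave up from E lands on B.
Moving 20 semitones up from E#2 (the size of an augmented twelfth) reaches B##3.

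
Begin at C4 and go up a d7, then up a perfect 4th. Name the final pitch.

Ebb5

C4 up a diminished seventh → Bbb4 (9 semitones).
Up a perfect fourth from Bbb4: Ebb5 (5 semitones up).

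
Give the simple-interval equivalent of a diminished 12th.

Each octave removed subtracts seven from the number: 12 − 7 = 5.
Quality carries through unchanged, so the simple form is a diminished fifth.

d5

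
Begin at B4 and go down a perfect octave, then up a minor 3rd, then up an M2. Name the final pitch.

E4

B4 down a perfect octave → B3 (12 semitones).
B3 up a minor third → D4 (3 semitones).
D4 up a major second → E4 (2 semitones).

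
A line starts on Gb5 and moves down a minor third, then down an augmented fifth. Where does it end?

Abb4

Down a minor third from Gb5: Eb5 (3 semitones down).
An augmented fifth down from Eb5 is Abb4.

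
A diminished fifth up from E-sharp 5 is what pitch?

B 5

Counting five letter names up from E lands on B.
Moving 6 semitones up from E#5 (the size of a diminished fifth) reaches B5.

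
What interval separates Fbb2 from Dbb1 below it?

minor tenth

Descending from Fbb2 to Dbb1 is the same interval as ascending Dbb1 to Fbb2.
D to F spans three letter names (D-E-F), plus an octave, so the interval is some kind of tenth.
A major tenth would be 16 semitones, but Dbb1 to Fbb2 is 15 — one semitone narrower, making it a minor tenth.
(Equivalently, a compound minor third: a minor third plus an octave.)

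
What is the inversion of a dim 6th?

Inverted interval numbers add to nine, so a sixth pairs with a third (6 + 3 = 9).
And diminished becomes augmented under inversion, so we get an augmented third.

augmented third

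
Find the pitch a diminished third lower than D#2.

B##1

Counting three letter names down from D lands on B.
Moving 2 semitones down from D#2 (the size of a diminished third) reaches B##1.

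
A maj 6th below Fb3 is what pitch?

Abb2

Counting six letter names down from F lands on A.
A major sixth is 9 semitones; 9 semitones down from Fb3 gives Abb2.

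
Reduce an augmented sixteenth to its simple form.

A2

Each octave removed subtracts seven from the number: 16 − 14 = 2.
That makes an augmented sixteenth a compound augmented second — 2 octaves plus an augmented second.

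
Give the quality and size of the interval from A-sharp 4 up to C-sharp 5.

A to C spans three letter names (A-B-C), so the interval is some kind of third.
At 3 semitones, A#4→C#5 falls one short of a major third: minor.

m3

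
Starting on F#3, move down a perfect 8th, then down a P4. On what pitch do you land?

C#2

Down a perfect octave from F#3: F#2 (12 semitones down).
Down a perfect fourth from F#2: C#2 (5 semitones down).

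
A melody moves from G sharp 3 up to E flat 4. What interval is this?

G to E spans six letter names (G-A-B-C-D-E) — that makes it a sixth of some quality.
A major sixth would be 9 semitones; G#3 to Eb4 is 7, two semitones narrower, so the interval is diminished.

d6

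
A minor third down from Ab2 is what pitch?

The third takes the letter from A down to F.
Moving 3 semitones down from Ab2 (the size of a minor third) reaches F2.

F2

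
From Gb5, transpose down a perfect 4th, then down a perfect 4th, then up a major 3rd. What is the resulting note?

A perfect fourth down from Gb5 is Db5.
Db5 down a perfect fourth → Ab4 (5 semitones).
Ab4 up a major third → C5 (4 semitones).

C5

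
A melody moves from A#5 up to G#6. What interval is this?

A to G spans seven letter names (A-B-C-D-E-F-G) — that makes it a seventh of some quality.
A#5 to G#6 is 10 semitones, a half step short of the major seventh (11), so this is minor.

minor seventh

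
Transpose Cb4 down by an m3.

Three letter names down from C: A.
Moving 3 semitones down from Cb4 (the size of a minor third) reaches Ab3.

Ab3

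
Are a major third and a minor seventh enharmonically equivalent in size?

No

A major third is 4 semitones but a minor seventh is 10 semitones — different sizes.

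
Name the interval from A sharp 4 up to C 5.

A to C spans three letter names (A-B-C): a third.
The major third is 4 semitones; here we have 2, two semitones narrower: diminished.

diminished third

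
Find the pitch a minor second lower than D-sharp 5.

C-double-sharp 5

Two letter names down from D: C.
A minor second is 1 semitone; 1 semitone down from D#5 gives C##5.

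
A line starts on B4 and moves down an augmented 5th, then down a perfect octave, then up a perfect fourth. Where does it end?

Down an augmented fifth from B4: Eb4 (8 semitones down).
Eb4 down a perfect octave → Eb3 (12 semitones).
Up a perfect fourth from Eb3: Ab3 (5 semitones up).

Ab3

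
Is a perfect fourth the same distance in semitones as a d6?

No

A perfect fourth is 5 semitones but a diminished sixth is 7 semitones — different sizes.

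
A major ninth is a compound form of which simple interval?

Take out an octave (7 from the number): 9 − 7 = 2.
So a major ninth is an octave plus a major second. The quality is unchanged.

major second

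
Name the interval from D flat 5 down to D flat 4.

Descending from Db5 to Db4 is the same interval as ascending Db4 to Db5.
D to D is the same letter name, plus an octave, so the interval is some kind of octave.
Counting semitones, Db4→Db5 is 12, which is the perfect octave.

perfect octave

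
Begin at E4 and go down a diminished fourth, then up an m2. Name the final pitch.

Down a diminished fourth from E4: B#3 (4 semitones down).
A minor second up from B#3 is C#4.

C#4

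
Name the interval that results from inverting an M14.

First reduce the compound major fourteenth to its simple form, a major seventh.
Interval numbers invert to sum to nine: 7 + 2 = 9, so a seventh inverts to a second.
The quality also flips — major becomes minor — giving a minor second.

minor 2nd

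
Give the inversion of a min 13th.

M3

First reduce the compound minor thirteenth to its simple form, a minor sixth.
Interval numbers invert to sum to nine: 6 + 3 = 9, so a sixth inverts to a third.
Quality inverts too: minor becomes major. That makes the inversion a major third.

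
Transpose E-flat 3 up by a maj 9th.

Counting two letter names plus an octave up from E lands on F.
A major ninth spans 14 semitones, so from Eb3 the target pitch is F4.

F 4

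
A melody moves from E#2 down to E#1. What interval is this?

perfect octave

Descending from E#2 to E#1 is the same interval as ascending E#1 to E#2.
E to E is the same letter name, plus an octave, so the interval is some kind of octave.
E#1 to E#2 is 12 semitones, matching the perfect octave exactly, so the quality is perfect.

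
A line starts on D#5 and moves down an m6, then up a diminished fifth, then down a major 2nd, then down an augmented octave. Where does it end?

Down a minor sixth from D#5: F##4 (8 semitones down).
A diminished fifth up from F##4 is C#5.
C#5 down a major second → B4 (2 semitones).
B4 down an augmented octave → Bb3 (13 semitones).

Bb3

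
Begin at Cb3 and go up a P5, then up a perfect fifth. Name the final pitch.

Db4

Cb3 up a perfect fifth → Gb3 (7 semitones).
A perfect fifth up from Gb3 is Db4.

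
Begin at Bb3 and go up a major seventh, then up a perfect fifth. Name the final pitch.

Bb3 up a major seventh → A4 (11 semitones).
A4 up a perfect fifth → E5 (7 semitones).

E5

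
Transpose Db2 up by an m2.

Ebb2

Two letter names up from D: E.
Moving 1 semitone up from Db2 (the size of a minor second) reaches Ebb2.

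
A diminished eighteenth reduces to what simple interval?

Take out 2 octaves (14 from the number): 18 − 14 = 4.
That makes a diminished eighteenth a compound diminished fourth — 2 octaves plus a diminished fourth.

d4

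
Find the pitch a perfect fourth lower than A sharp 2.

E sharp 2

Counting four letter names down from A lands on E.
A perfect fourth spans 5 semitones, so from A#2 the target pitch is E#2.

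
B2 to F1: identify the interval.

Descending from B2 to F1 is the same interval as ascending F1 to B2.
F to B spans four letter names (F-G-A-B), plus an octave — that makes it an eleventh of some quality.
A perfect eleventh would be 17 semitones; F1 to B2 is 18, one semitone wider, so the interval is augmented.
(Equivalently, a compound augmented fourth: an augmented fourth plus an octave.)

augmented 11th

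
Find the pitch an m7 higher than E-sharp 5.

Counting seven letter names up from E lands on D.
Moving 10 semitones up from E#5 (the size of a minor seventh) reaches D#6.

D-sharp 6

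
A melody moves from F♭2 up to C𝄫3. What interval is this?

F to C spans five letter names (F-G-A-B-C), so the interval is some kind of fifth.
The perfect fifth is 7 semitones; here we have 6, one semitone narrower: diminished.

diminished 5th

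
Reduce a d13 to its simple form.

diminished sixth

Take out an octave (7 from the number): 13 − 7 = 6.
So a diminished thirteenth is an octave plus a diminished sixth. The quality is unchanged.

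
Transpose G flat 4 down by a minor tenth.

E flat 3

Counting three letter names plus an octave down from G lands on E.
A minor tenth is 15 semitones; 15 semitones down from Gb4 gives Eb3.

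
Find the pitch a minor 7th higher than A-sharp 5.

Counting seven letter names up from A lands on G.
Moving 10 semitones up from A#5 (the size of a minor seventh) reaches G#6.

G-sharp 6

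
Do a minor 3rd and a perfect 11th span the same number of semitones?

A minor third is 3 semitones but a perfect eleventh is 17 semitones — different sizes.

No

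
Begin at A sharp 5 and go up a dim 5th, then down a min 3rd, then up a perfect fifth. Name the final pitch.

A#5 up a diminished fifth → E6 (6 semitones).
E6 down a minor third → C#6 (3 semitones).
A perfect fifth up from C#6 is G#6.

G sharp 6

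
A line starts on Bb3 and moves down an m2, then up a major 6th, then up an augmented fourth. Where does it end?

B#4

A minor second down from Bb3 is A3.
Up a major sixth from A3: F#4 (9 semitones up).
F#4 up an augmented fourth → B#4 (6 semitones).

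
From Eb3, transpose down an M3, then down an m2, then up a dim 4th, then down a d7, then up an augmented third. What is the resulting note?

A#2

Eb3 down a major third → Cb3 (4 semitones).
A minor second down from Cb3 is Bb2.
Up a diminished fourth from Bb2: Ebb3 (4 semitones up).
Ebb3 down a diminished seventh → F2 (9 semitones).
F2 up an augmented third → A#2 (5 semitones).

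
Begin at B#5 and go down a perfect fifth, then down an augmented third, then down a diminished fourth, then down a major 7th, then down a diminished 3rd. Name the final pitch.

F##3

Down a perfect fifth from B#5: E#5 (7 semitones down).
An augmented third down from E#5 is C5.
A diminished fourth down from C5 is G#4.
Down a major seventh from G#4: A3 (11 semitones down).
A diminished third down from A3 is F##3.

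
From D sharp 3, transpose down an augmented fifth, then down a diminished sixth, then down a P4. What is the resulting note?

F double-sharp 1

Down an augmented fifth from D#3: G2 (8 semitones down).
Down a diminished sixth from G2: B#1 (7 semitones down).
A perfect fourth down from B#1 is F##1.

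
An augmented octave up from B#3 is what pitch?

B##4

The letter stays B (same as the start), shifted an octave up.
An augmented octave spans 13 semitones, so from B#3 the target pitch is B##4.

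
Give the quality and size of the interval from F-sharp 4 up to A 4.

F to A spans three letter names (F-G-A) — that makes it a third of some quality.
F#4 to A4 is 3 semitones, a half step short of the major third (4), so this is minor.

minor third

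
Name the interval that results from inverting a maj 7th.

m2

The rule of nine gives the new number: 9 − 7 = 2, so a seventh becomes a second.
Quality inverts too: major becomes minor. That makes the inversion a minor second.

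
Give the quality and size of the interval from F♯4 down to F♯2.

P15

Descending from F#4 to F#2 is the same interval as ascending F#2 to F#4.
F to F is the same letter name, plus 2 octaves — that makes it a fifteenth of some quality.
F#2 to F#4 is 24 semitones, matching the perfect fifteenth exactly, so the quality is perfect.
(Equivalently, a compound perfect octave: a perfect octave plus an octave.)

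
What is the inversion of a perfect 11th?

perfect 5th

First reduce the compound perfect eleventh to its simple form, a perfect fourth.
Interval numbers invert to sum to nine: 4 + 5 = 9, so a fourth inverts to a fifth.
The quality also flips — perfect stays perfect — giving a perfect fifth.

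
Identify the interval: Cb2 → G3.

C to G spans five letter names (C-D-E-F-G), plus an octave, so the interval is some kind of twelfth.
The perfect twelfth is 19 semitones; here we have 20, one semitone wider: augmented.
(Equivalently, a compound augmented fifth: an augmented fifth plus an octave.)

augmented 12th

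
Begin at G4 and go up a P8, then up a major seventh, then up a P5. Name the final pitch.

Up a perfect octave from G4: G5 (12 semitones up).
A major seventh up from G5 is F#6.
A perfect fifth up from F#6 is C#7.

C#7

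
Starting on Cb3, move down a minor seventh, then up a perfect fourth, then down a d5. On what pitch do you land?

Cb3 down a minor seventh → Db2 (10 semitones).
A perfect fourth up from Db2 is Gb2.
Down a diminished fifth from Gb2: C2 (6 semitones down).

C2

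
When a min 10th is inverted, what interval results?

major sixth

First reduce the compound minor tenth to its simple form, a minor third.
The rule of nine gives the new number: 9 − 3 = 6, so a third becomes a sixth.
Quality inverts too: minor becomes major. That makes the inversion a major sixth.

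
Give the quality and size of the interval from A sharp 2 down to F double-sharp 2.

Descending from A#2 to F##2 is the same interval as ascending F##2 to A#2.
F to A spans three letter names (F-G-A): a third.
A major third would be 4 semitones, but F##2 to A#2 is 3 — one semitone narrower, making it a minor third.

minor 3rd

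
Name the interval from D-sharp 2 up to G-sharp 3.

D to G spans four letter names (D-E-F-G), plus an octave, so the interval is some kind of eleventh.
Counting semitones, D#2→G#3 is 17, which is the perfect eleventh.
(Equivalently, a compound perfect fourth: a perfect fourth plus an octave.)

perfect eleventh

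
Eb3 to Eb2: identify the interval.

perfect octave

Descending from Eb3 to Eb2 is the same interval as ascending Eb2 to Eb3.
E to E is the same letter name, plus an octave — that makes it an octave of some quality.
Counting semitones, Eb2→Eb3 is 12, which is the perfect octave.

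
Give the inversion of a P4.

Inverted interval numbers add to nine, so a fourth pairs with a fifth (4 + 5 = 9).
And perfect stays perfect under inversion, so we get a perfect fifth.

perfect fifth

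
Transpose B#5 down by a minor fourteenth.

C##4

Counting seven letter names plus an octave down from B lands on C.
Moving 22 semitones down from B#5 (the size of a minor fourteenth) reaches C##4.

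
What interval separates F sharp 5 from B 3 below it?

Descending from F#5 to B3 is the same interval as ascending B3 to F#5.
B to F spans five letter names (B-C-D-E-F), plus an octave — that makes it a twelfth of some quality.
The perfect twelfth spans 19 semitones, and B3 to F#5 is exactly 19 semitones — so this is a perfect twelfth.
(Equivalently, a compound perfect fifth: a perfect fifth plus an octave.)

P12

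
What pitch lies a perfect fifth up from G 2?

D 3

Five letter names up from G: D.
A perfect fifth is 7 semitones; 7 semitones up from G2 gives D3.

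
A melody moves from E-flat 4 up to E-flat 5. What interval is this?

P8

E to E is the same letter name, plus an octave — that makes it an octave of some quality.
The perfect octave spans 12 semitones, and Eb4 to Eb5 is exactly 12 semitones — so this is a perfect octave.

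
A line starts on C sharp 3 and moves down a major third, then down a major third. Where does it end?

A major third down from C#3 is A2.
A major third down from A2 is F2.

F 2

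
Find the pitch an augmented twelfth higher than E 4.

The twelfth's letter: E up five letter names plus an octave → B.
An augmented twelfth is 20 semitones; 20 semitones up from E4 gives B#5.

B-sharp 5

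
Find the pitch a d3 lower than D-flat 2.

B 1

The third takes the letter from D down to B.
A diminished third spans 2 semitones, so from Db2 the target pitch is B1.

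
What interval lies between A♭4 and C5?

A to C spans three letter names (A-B-C): a third.
Ab4 to C5 is 4 semitones, matching the major third exactly, so the quality is major.

M3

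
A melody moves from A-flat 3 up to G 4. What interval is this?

M7

A to G spans seven letter names (A-B-C-D-E-F-G): a seventh.
Ab3 to G4 is 11 semitones, matching the major seventh exactly, so the quality is major.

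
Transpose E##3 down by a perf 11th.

B##1

Counting four letter names plus an octave down from E lands on B.
Moving 17 semitones down from E##3 (the size of a perfect eleventh) reaches B##1.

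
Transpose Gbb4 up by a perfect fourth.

Cbb5

Counting four letter names up from G lands on C.
Moving 5 semitones up from Gbb4 (the size of a perfect fourth) reaches Cbb5.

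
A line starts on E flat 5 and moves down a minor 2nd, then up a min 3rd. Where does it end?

F 5

Eb5 down a minor second → D5 (1 semitone).
A minor third up from D5 is F5.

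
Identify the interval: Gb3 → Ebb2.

major 10th

Descending from Gb3 to Ebb2 is the same interval as ascending Ebb2 to Gb3.
E to G spans three letter names (E-F-G), plus an octave, so the interval is some kind of tenth.
Counting semitones, Ebb2→Gb3 is 16, which is the major tenth.
(Equivalently, a compound major third: a major third plus an octave.)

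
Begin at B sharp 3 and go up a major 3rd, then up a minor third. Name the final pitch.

F double-sharp 4

B#3 up a major third → D##4 (4 semitones).
Up a minor third from D##4: F##4 (3 semitones up).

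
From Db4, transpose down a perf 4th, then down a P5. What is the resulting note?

A perfect fourth down from Db4 is Ab3.
Down a perfect fifth from Ab3: Db3 (7 semitones down).

Db3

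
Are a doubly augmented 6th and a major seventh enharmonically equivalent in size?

A doubly augmented sixth = 11 semitones = a major seventh; enharmonically equal.

Yes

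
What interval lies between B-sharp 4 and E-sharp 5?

perfect fourth

B to E spans four letter names (B-C-D-E) — that makes it a fourth of some quality.
Counting semitones, B#4→E#5 is 5, which is the perfect fourth.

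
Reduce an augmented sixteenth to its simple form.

augmented second

Subtracting seven from the interval number removes an octave: 16 − 14 = 2.
Quality carries through unchanged, so the simple form is an augmented second.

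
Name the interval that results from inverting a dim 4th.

The rule of nine gives the new number: 9 − 4 = 5, so a fourth becomes a fifth.
And diminished becomes augmented under inversion, so we get an augmented fifth.

augmented fifth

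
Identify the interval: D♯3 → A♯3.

perfect fifth

D to A spans five letter names (D-E-F-G-A): a fifth.
D#3 to A#3 is 7 semitones, matching the perfect fifth exactly, so the quality is perfect.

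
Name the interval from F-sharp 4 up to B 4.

perfect fourth

F to B spans four letter names (F-G-A-B), so the interval is some kind of fourth.
F#4 to B4 is 5 semitones, matching the perfect fourth exactly, so the quality is perfect.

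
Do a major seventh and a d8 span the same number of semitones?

Yes

Both span 11 semitones: a major seventh and a diminished octave are the same chromatic distance.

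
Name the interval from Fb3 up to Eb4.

F to E spans seven letter names (F-G-A-B-C-D-E) — that makes it a seventh of some quality.
Fb3 to Eb4 is 11 semitones, matching the major seventh exactly, so the quality is major.

major 7th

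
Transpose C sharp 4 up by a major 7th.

Seven letter names up from C: B.
A major seventh is 11 semitones; 11 semitones up from C#4 gives B#4.

B sharp 4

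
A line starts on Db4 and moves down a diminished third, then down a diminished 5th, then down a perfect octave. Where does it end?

E#2

Db4 down a diminished third → B3 (2 semitones).
B3 down a diminished fifth → E#3 (6 semitones).
A perfect octave down from E#3 is E#2.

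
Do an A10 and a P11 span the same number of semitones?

An augmented tenth spans 17 semitones, and a perfect eleventh also spans 17 semitones — they're enharmonic.

Yes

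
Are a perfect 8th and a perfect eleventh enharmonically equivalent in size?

No

A perfect octave spans 12 semitones; a perfect eleventh spans 17 semitones. They differ by 5.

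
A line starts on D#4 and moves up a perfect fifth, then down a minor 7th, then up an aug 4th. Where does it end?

Up a perfect fifth from D#4: A#4 (7 semitones up).
A minor seventh down from A#4 is B#3.
Up an augmented fourth from B#3: E##4 (6 semitones up).

E##4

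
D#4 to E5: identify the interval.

minor ninth

D to E spans two letter names (D-E), plus an octave, so the interval is some kind of ninth.
D#4 to E5 is 13 semitones, a half step short of the major ninth (14), so this is minor.
(Equivalently, a compound minor second: a minor second plus an octave.)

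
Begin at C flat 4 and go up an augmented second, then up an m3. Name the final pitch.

Cb4 up an augmented second → D4 (3 semitones).
D4 up a minor third → F4 (3 semitones).

F 4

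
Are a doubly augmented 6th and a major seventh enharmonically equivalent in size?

A doubly augmented sixth spans 11 semitones, and a major seventh also spans 11 semitones — they're enharmonic.

Yes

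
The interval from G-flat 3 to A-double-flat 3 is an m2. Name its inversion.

Inverted interval numbers add to nine, so a second pairs with a seventh (2 + 7 = 9).
The quality also flips — minor becomes major — giving a major seventh.

M7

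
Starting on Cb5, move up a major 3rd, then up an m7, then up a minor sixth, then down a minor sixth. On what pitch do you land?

Db6

A major third up from Cb5 is Eb5.
Eb5 up a minor seventh → Db6 (10 semitones).
Up a minor sixth from Db6: Bbb6 (8 semitones up).
Bbb6 down a minor sixth → Db6 (8 semitones).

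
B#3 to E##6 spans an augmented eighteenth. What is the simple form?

augmented 4th

Subtracting seven from the interval number removes an octave: 18 − 14 = 4.
So an augmented eighteenth is 2 octaves plus an augmented fourth. The quality is unchanged.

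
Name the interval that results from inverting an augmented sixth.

Inverted interval numbers add to nine, so a sixth pairs with a third (6 + 3 = 9).
Quality inverts too: augmented becomes diminished. That makes the inversion a diminished third.

diminished 3rd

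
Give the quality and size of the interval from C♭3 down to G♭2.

Descending from Cb3 to Gb2 is the same interval as ascending Gb2 to Cb3.
G to C spans four letter names (G-A-B-C), so the interval is some kind of fourth.
Gb2 to Cb3 is 5 semitones, matching the perfect fourth exactly, so the quality is perfect.

perfect fourth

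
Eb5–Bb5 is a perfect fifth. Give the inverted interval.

perfect fourth

The rule of nine gives the new number: 9 − 5 = 4, so a fifth becomes a fourth.
Quality inverts too: perfect stays perfect. That makes the inversion a perfect fourth.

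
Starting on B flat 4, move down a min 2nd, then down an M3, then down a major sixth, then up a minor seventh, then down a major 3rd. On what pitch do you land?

Bb4 down a minor second → A4 (1 semitone).
A4 down a major third → F4 (4 semitones).
A major sixth down from F4 is Ab3.
A minor seventh up from Ab3 is Gb4.
Gb4 down a major third → Ebb4 (4 semitones).

E double-flat 4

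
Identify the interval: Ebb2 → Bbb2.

E to B spans five letter names (E-F-G-A-B): a fifth.
The perfect fifth spans 7 semitones, and Ebb2 to Bbb2 is exactly 7 semitones — so this is a perfect fifth.

P5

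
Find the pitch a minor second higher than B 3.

C 4

The second takes the letter from B up to C.
A minor second is 1 semitone; 1 semitone up from B3 gives C4.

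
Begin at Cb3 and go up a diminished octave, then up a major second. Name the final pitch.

Dbb4

Up a diminished octave from Cb3: Cbb4 (11 semitones up).
A major second up from Cbb4 is Dbb4.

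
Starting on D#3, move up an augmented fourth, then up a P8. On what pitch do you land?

G##4

An augmented fourth up from D#3 is G##3.
G##3 up a perfect octave → G##4 (12 semitones).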